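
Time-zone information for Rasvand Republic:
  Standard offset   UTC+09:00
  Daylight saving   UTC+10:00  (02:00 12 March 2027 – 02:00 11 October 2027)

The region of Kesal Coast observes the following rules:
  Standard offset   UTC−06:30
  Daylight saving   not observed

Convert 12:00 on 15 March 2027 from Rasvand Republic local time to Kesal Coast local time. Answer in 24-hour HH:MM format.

19:30

Daylight saving runs 12 March – 11 October; 15 March 2027 is inside that window, so Rasvand Republic is at UTC+10:00.
12:00 Rasvand Republic − 10h = 02:00 UTC.
Kesal Coast stays on UTC−06:30 all year.
02:00 UTC − 6h30m = 19:30 Kesal Coast (rolling into the previous day, 14 March 2027).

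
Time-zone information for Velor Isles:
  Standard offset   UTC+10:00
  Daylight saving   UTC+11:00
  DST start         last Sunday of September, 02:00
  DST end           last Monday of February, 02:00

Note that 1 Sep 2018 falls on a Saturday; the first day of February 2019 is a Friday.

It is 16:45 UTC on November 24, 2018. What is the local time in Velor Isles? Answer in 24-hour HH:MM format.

1 September 2018 is a Saturday, so Sundays fall on 2, 9, 16, 23, 30; the last is September 30.
1 February 2019 is a Friday, so Mondays fall on 4, 11, 18, 25; the last is February 25.
At the standard offset (UTC+10:00), 16:45 UTC + 10h = 02:45 Velor Isles standard time (rolling into the next day, 25 November 2018).
The standard-time date in Velor Isles, November 25, 2018, falls between 30 September 2018 and 25 February 2019, so daylight saving is in effect and Velor Isles is at UTC+11:00.
16:45 UTC + 11h = 03:45 local (rolling into the next day, 25 November 2018).

03:45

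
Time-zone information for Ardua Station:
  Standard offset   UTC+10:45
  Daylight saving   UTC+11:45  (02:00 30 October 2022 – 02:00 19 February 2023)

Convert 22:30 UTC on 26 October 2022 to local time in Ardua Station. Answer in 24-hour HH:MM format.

09:15

At the standard offset (UTC+10:45), 22:30 UTC + 10h45m = 09:15 Ardua Station standard time (rolling into the next day, 27 October 2022).
Daylight saving runs 30 October 2022 – 19 February 2023; the standard-time date in Ardua Station, 27 October 2022, is outside that window, so Ardua Station is on standard time at UTC+10:45.
22:30 UTC + 10h45m = 09:15 local (rolling into the next day, 27 October 2022).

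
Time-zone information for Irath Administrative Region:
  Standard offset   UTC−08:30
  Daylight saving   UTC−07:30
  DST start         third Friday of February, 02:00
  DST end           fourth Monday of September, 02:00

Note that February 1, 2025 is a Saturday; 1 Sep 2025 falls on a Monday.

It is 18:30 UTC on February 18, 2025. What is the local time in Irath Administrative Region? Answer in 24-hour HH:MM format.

1 February 2025 is a Saturday, so the first Friday is February 7 and the third is February 21.
1 September 2025 is a Monday, so the first Monday is September 1 and the fourth is September 22.
At the standard offset (UTC−08:30), 18:30 UTC − 8h30m = 10:00 Irath Administrative Region standard time.
Daylight saving runs 21 February – 22 September; the standard-time date in Irath Administrative Region, February 18, 2025, is outside that window, so Irath Administrative Region is on standard time at UTC−08:30.
18:30 UTC − 8h30m = 10:00 local.

10:00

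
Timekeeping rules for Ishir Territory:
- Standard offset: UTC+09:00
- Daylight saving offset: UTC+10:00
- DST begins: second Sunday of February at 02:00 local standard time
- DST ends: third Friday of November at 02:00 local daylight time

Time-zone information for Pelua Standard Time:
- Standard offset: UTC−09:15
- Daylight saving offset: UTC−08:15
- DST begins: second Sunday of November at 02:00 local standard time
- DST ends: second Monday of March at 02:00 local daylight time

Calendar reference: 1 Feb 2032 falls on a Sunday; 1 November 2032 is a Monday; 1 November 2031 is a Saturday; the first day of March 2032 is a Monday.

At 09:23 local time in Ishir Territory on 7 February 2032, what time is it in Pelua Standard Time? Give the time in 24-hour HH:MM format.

1 February 2032 is a Sunday, so the first Sunday is February 1 and the second is February 8.
1 November 2032 is a Monday, so the first Friday is November 5 and the third is November 19.
7 February 2032 is outside the daylight-saving period (8 February – 19 November), so Ishir Territory is on standard time, UTC+09:00.
09:23 Ishir Territory − 9h = 00:23 UTC.
1 November 2031 is a Saturday, so the first Sunday is November 2 and the second is November 9.
1 March 2032 is a Monday, so the first Monday is March 1 and the second is March 8.
At the standard offset (UTC−09:15), 00:23 UTC − 9h15m = 15:08 Pelua Standard Time standard time (rolling into the previous day, 6 February 2032).
The standard-time date in Pelua Standard Time, 6 February 2032, falls between 9 November 2031 and 8 March 2032, so daylight saving is in effect and Pelua Standard Time is at UTC−08:15.
00:23 UTC − 8h15m = 16:08 Pelua Standard Time (rolling into the previous day, 6 February 2032).

16:08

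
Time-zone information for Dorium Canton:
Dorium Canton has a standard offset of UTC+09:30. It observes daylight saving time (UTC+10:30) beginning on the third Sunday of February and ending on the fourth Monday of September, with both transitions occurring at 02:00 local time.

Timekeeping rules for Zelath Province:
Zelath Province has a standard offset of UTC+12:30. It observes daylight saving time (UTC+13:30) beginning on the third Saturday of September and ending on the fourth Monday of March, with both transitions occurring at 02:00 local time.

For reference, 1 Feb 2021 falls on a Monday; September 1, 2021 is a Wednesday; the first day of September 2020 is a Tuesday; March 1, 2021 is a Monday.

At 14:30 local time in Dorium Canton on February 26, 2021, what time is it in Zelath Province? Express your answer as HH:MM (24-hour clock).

1 February 2021 is a Monday, so the first Sunday is February 7 and the third is February 21.
1 September 2021 is a Wednesday, so the first Monday is September 6 and the fourth is September 27.
February 26, 2021 lies within the daylight-saving period (21 February – 27 September), so Dorium Canton is on daylight time, UTC+10:30.
14:30 Dorium Canton − 10h30m = 04:00 UTC.
1 September 2020 is a Tuesday, so the first Saturday is September 5 and the third is September 19.
1 March 2021 is a Monday, so the first Monday is March 1 and the fourth is March 22.
At the standard offset (UTC+12:30), 04:00 UTC + 12h30m = 16:30 Zelath Province standard time.
Daylight saving runs 19 September 2020 – 22 March 2021; the standard-time date in Zelath Province, February 26, 2021, is inside that window, so Zelath Province is at UTC+13:30.
04:00 UTC + 13h30m = 17:30 Zelath Province.

17:30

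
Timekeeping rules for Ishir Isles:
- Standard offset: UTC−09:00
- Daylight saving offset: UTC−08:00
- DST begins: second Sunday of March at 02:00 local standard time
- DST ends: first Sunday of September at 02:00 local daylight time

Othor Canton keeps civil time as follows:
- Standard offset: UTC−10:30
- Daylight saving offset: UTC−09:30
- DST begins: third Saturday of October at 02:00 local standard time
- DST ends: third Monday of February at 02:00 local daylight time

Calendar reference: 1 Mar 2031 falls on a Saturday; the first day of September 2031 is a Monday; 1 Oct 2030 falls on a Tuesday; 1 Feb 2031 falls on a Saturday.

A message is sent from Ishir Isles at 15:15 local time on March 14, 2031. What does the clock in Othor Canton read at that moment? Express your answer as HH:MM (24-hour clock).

12:45

1 March 2031 is a Saturday, so the first Sunday is March 2 and the second is March 9.
1 September 2031 is a Monday, so the first Sunday is September 7.
March 14, 2031 falls between 9 March and 7 September, so daylight saving is in effect and Ishir Isles is at UTC−08:00.
15:15 Ishir Isles + 8h = 23:15 UTC.
1 October 2030 is a Tuesday, so the first Saturday is October 5 and the third is October 19.
1 February 2031 is a Saturday, so the first Monday is February 3 and the third is February 17.
At the standard offset (UTC−10:30), 23:15 UTC − 10h30m = 12:45 Othor Canton standard time.
Daylight saving runs 19 October 2030 – 17 February 2031; the standard-time date in Othor Canton, March 14, 2031, is outside that window, so Othor Canton is on standard time at UTC−10:30.
23:15 UTC − 10h30m = 12:45 Othor Canton.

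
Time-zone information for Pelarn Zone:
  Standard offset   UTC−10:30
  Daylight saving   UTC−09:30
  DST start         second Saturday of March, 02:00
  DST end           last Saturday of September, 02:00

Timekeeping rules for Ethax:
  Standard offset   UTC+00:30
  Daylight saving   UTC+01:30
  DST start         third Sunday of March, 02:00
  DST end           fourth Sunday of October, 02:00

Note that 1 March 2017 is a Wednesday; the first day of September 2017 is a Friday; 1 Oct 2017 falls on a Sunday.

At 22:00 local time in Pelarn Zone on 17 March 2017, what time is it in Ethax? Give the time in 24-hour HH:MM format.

1 March 2017 is a Wednesday, so the first Saturday is March 4 and the second is March 11.
1 September 2017 is a Friday, so Saturdays fall on 2, 9, 16, 23, 30; the last is September 30.
Daylight saving runs 11 March – 30 September; 17 March 2017 is inside that window, so Pelarn Zone is at UTC−09:30.
22:00 Pelarn Zone + 9h30m = 07:30 UTC (rolling into the next day, 18 March 2017).
1 March 2017 is a Wednesday, so the first Sunday is March 5 and the third is March 19.
1 October 2017 is a Sunday, so the first Sunday is October 1 and the fourth is October 22.
At the standard offset (UTC+00:30), 07:30 UTC + 0h30m = 08:00 Ethax standard time.
The standard-time date in Ethax, 18 March 2017, is outside the daylight-saving period (19 March – 22 October), so Ethax is on standard time, UTC+00:30.
07:30 UTC + 0h30m = 08:00 Ethax.

08:00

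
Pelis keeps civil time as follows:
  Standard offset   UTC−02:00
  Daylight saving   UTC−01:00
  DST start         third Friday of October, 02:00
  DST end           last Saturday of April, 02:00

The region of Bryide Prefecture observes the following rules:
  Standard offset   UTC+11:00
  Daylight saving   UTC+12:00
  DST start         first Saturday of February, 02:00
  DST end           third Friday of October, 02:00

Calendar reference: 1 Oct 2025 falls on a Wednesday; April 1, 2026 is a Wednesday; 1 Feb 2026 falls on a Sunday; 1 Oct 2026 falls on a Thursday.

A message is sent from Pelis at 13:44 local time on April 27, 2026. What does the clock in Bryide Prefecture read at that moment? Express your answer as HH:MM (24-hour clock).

03:44

1 October 2025 is a Wednesday, so the first Friday is October 3 and the third is October 17.
1 April 2026 is a Wednesday, so Saturdays fall on 4, 11, 18, 25; the last is April 25.
April 27, 2026 does not fall between 17 October 2025 and 25 April 2026, so daylight saving is not in effect and Pelis is at UTC−02:00.
13:44 Pelis + 2h = 15:44 UTC.
1 February 2026 is a Sunday, so the first Saturday is February 7.
1 October 2026 is a Thursday, so the first Friday is October 2 and the third is October 16.
At the standard offset (UTC+11:00), 15:44 UTC + 11h = 02:44 Bryide Prefecture standard time (rolling into the next day, 28 April 2026).
The standard-time date in Bryide Prefecture, April 28, 2026, falls between 7 February and 16 October, so daylight saving is in effect and Bryide Prefecture is at UTC+12:00.
15:44 UTC + 12h = 03:44 Bryide Prefecture (rolling into the next day, 28 April 2026).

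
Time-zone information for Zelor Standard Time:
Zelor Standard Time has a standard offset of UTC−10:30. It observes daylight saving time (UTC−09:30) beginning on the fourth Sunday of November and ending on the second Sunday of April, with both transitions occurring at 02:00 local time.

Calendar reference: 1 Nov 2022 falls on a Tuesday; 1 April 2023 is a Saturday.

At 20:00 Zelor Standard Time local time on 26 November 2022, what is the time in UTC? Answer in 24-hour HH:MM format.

1 November 2022 is a Tuesday, so the first Sunday is November 6 and the fourth is November 27.
1 April 2023 is a Saturday, so the first Sunday is April 2 and the second is April 9.
26 November 2022 is outside the daylight-saving period (27 November 2022 – 9 April 2023), so Zelor Standard Time is on standard time, UTC−10:30.
20:00 local + 10h30m = 06:30 UTC (rolling into the next day, 27 November 2022).

06:30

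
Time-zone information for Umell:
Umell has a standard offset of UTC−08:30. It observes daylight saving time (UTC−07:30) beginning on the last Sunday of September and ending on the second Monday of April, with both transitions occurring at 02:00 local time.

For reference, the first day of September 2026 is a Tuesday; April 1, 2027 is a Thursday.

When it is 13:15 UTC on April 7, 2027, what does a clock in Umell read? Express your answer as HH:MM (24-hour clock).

05:45

1 September 2026 is a Tuesday, so Sundays fall on 6, 13, 20, 27; the last is September 27.
1 April 2027 is a Thursday, so the first Monday is April 5 and the second is April 12.
At the standard offset (UTC−08:30), 13:15 UTC − 8h30m = 04:45 Umell standard time.
The standard-time date in Umell, April 7, 2027, lies within the daylight-saving period (27 September 2026 – 12 April 2027), so Umell is on daylight time, UTC−07:30.
13:15 UTC − 7h30m = 05:45 local.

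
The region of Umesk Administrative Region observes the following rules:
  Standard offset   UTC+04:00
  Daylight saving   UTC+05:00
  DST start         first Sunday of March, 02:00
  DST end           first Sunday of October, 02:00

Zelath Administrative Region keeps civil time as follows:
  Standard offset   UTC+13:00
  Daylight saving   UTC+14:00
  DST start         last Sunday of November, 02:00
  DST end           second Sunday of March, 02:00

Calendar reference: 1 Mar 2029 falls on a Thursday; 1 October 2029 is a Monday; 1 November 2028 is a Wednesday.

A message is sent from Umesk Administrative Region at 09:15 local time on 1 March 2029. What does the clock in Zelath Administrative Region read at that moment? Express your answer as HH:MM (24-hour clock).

19:15

1 March 2029 is a Thursday, so the first Sunday is March 4.
1 October 2029 is a Monday, so the first Sunday is October 7.
Daylight saving runs 4 March – 7 October; 1 March 2029 is outside that window, so Umesk Administrative Region is on standard time at UTC+04:00.
09:15 Umesk Administrative Region − 4h = 05:15 UTC.
1 November 2028 is a Wednesday, so Sundays fall on 5, 12, 19, 26; the last is November 26.
1 March 2029 is a Thursday, so the first Sunday is March 4 and the second is March 11.
At the standard offset (UTC+13:00), 05:15 UTC + 13h = 18:15 Zelath Administrative Region standard time.
The standard-time date in Zelath Administrative Region, 1 March 2029, falls between 26 November 2028 and 11 March 2029, so daylight saving is in effect and Zelath Administrative Region is at UTC+14:00.
05:15 UTC + 14h = 19:15 Zelath Administrative Region.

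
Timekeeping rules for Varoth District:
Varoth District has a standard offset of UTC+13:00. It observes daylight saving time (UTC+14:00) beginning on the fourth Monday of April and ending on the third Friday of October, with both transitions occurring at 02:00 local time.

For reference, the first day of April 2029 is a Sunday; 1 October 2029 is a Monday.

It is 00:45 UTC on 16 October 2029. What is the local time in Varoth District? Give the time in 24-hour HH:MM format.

1 April 2029 is a Sunday, so the first Monday is April 2 and the fourth is April 23.
1 October 2029 is a Monday, so the first Friday is October 5 and the third is October 19.
At the standard offset (UTC+13:00), 00:45 UTC + 13h = 13:45 Varoth District standard time.
Daylight saving runs 23 April – 19 October; the standard-time date in Varoth District, 16 October 2029, is inside that window, so Varoth District is at UTC+14:00.
00:45 UTC + 14h = 14:45 local.

14:45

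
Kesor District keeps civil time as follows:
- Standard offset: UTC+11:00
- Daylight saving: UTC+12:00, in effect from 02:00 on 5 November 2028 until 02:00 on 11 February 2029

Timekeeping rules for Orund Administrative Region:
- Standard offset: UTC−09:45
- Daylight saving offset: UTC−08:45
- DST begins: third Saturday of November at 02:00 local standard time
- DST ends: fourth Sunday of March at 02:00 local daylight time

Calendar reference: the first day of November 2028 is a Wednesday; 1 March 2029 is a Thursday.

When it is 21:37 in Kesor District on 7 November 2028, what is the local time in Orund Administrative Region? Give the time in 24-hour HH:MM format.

Daylight saving runs 5 November 2028 – 11 February 2029; 7 November 2028 is inside that window, so Kesor District is at UTC+12:00.
21:37 Kesor District − 12h = 09:37 UTC.
1 November 2028 is a Wednesday, so the first Saturday is November 4 and the third is November 18.
1 March 2029 is a Thursday, so the first Sunday is March 4 and the fourth is March 25.
At the standard offset (UTC−09:45), 09:37 UTC − 9h45m = 23:52 Orund Administrative Region standard time (rolling into the previous day, 6 November 2028).
Daylight saving runs 18 November 2028 – 25 March 2029; the standard-time date in Orund Administrative Region, 6 November 2028, is outside that window, so Orund Administrative Region is on standard time at UTC−09:45.
09:37 UTC − 9h45m = 23:52 Orund Administrative Region (rolling into the previous day, 6 November 2028).

23:52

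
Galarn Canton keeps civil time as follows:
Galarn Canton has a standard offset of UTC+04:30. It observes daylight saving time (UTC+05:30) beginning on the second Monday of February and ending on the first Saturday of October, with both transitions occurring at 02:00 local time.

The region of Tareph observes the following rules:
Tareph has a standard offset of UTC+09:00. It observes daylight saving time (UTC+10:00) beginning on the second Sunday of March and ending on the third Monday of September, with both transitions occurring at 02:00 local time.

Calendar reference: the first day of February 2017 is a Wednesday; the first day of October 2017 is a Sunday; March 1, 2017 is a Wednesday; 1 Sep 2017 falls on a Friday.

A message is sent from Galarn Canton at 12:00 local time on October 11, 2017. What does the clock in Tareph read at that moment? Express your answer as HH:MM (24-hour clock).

16:30

1 February 2017 is a Wednesday, so the first Monday is February 6 and the second is February 13.
1 October 2017 is a Sunday, so the first Saturday is October 7.
October 11, 2017 is outside the daylight-saving period (13 February – 7 October), so Galarn Canton is on standard time, UTC+04:30.
12:00 Galarn Canton − 4h30m = 07:30 UTC.
1 March 2017 is a Wednesday, so the first Sunday is March 5 and the second is March 12.
1 September 2017 is a Friday, so the first Monday is September 4 and the third is September 18.
At the standard offset (UTC+09:00), 07:30 UTC + 9h = 16:30 Tareph standard time.
The standard-time date in Tareph, October 11, 2017, does not fall between 12 March and 18 September, so daylight saving is not in effect and Tareph is at UTC+09:00.
07:30 UTC + 9h = 16:30 Tareph.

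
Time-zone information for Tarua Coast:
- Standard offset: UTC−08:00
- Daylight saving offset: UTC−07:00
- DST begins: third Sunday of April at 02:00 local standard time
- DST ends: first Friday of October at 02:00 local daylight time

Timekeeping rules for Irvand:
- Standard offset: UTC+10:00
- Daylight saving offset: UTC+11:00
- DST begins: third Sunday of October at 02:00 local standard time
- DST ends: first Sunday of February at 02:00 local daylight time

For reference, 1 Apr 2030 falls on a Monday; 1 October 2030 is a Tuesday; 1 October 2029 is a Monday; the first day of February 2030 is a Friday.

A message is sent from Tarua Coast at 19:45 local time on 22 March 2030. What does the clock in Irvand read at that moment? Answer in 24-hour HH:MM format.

1 April 2030 is a Monday, so the first Sunday is April 7 and the third is April 21.
1 October 2030 is a Tuesday, so the first Friday is October 4.
Daylight saving runs 21 April – 4 October; 22 March 2030 is outside that window, so Tarua Coast is on standard time at UTC−08:00.
19:45 Tarua Coast + 8h = 03:45 UTC (rolling into the next day, 23 March 2030).
1 October 2029 is a Monday, so the first Sunday is October 7 and the third is October 21.
1 February 2030 is a Friday, so the first Sunday is February 3.
At the standard offset (UTC+10:00), 03:45 UTC + 10h = 13:45 Irvand standard time.
The standard-time date in Irvand, 23 March 2030, does not fall between 21 October 2029 and 3 February 2030, so daylight saving is not in effect and Irvand is at UTC+10:00.
03:45 UTC + 10h = 13:45 Irvand.

13:45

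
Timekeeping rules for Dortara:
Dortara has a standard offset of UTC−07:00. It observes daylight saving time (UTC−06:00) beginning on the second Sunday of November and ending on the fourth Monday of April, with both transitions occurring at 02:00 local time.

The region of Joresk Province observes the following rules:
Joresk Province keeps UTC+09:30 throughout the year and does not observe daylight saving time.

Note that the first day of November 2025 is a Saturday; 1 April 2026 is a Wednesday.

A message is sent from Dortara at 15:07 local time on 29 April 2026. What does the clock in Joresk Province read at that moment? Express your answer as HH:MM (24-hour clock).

1 November 2025 is a Saturday, so the first Sunday is November 2 and the second is November 9.
1 April 2026 is a Wednesday, so the first Monday is April 6 and the fourth is April 27.
29 April 2026 is outside the daylight-saving period (9 November 2025 – 27 April 2026), so Dortara is on standard time, UTC−07:00.
15:07 Dortara + 7h = 22:07 UTC.
Joresk Province has no daylight saving, so its offset is UTC+09:30 year-round.
22:07 UTC + 9h30m = 07:37 Joresk Province (rolling into the next day, 30 April 2026).

07:37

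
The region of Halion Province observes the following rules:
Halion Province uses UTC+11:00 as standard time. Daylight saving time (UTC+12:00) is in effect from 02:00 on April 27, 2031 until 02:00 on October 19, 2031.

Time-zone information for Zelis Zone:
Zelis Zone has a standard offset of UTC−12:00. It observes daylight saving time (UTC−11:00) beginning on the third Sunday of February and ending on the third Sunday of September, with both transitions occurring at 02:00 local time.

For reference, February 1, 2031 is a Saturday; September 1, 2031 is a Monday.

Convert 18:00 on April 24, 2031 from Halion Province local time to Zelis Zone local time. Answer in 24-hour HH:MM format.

April 24, 2031 is outside the daylight-saving period (27 April – 19 October), so Halion Province is on standard time, UTC+11:00.
18:00 Halion Province − 11h = 07:00 UTC.
1 February 2031 is a Saturday, so the first Sunday is February 2 and the third is February 16.
1 September 2031 is a Monday, so the first Sunday is September 7 and the third is September 21.
At the standard offset (UTC−12:00), 07:00 UTC − 12h = 19:00 Zelis Zone standard time (rolling into the previous day, 23 April 2031).
The standard-time date in Zelis Zone, April 23, 2031, falls between 16 February and 21 September, so daylight saving is in effect and Zelis Zone is at UTC−11:00.
07:00 UTC − 11h = 20:00 Zelis Zone (rolling into the previous day, 23 April 2031).

20:00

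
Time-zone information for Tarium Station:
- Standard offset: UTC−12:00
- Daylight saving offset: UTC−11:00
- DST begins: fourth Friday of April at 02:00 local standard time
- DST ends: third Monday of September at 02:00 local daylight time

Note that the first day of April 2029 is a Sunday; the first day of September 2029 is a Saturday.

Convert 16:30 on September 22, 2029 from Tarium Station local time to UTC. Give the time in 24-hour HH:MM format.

04:30

1 April 2029 is a Sunday, so the first Friday is April 6 and the fourth is April 27.
1 September 2029 is a Saturday, so the first Monday is September 3 and the third is September 17.
Daylight saving runs 27 April – 17 September; September 22, 2029 is outside that window, so Tarium Station is on standard time at UTC−12:00.
16:30 local + 12h = 04:30 UTC (rolling into the next day, 23 September 2029).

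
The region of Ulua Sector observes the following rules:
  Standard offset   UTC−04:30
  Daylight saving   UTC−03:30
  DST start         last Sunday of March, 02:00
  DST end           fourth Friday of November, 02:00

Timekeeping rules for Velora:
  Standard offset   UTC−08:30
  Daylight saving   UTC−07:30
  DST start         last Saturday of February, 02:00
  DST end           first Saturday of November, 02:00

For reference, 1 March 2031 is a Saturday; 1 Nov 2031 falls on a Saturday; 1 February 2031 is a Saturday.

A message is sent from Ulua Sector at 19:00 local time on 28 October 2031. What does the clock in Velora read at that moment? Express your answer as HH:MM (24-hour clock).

15:00

1 March 2031 is a Saturday, so Sundays fall on 2, 9, 16, 23, 30; the last is March 30.
1 November 2031 is a Saturday, so the first Friday is November 7 and the fourth is November 28.
28 October 2031 falls between 30 March and 28 November, so daylight saving is in effect and Ulua Sector is at UTC−03:30.
19:00 Ulua Sector + 3h30m = 22:30 UTC.
1 February 2031 is a Saturday, so Saturdays fall on 1, 8, 15, 22; the last is February 22.
1 November 2031 is a Saturday, so the first Saturday is November 1.
At the standard offset (UTC−08:30), 22:30 UTC − 8h30m = 14:00 Velora standard time.
Daylight saving runs 22 February – 1 November; the standard-time date in Velora, 28 October 2031, is inside that window, so Velora is at UTC−07:30.
22:30 UTC − 7h30m = 15:00 Velora.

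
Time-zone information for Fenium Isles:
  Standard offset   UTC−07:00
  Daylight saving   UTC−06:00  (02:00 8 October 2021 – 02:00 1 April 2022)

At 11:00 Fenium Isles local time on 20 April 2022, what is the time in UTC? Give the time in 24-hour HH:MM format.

Daylight saving runs 8 October 2021 – 1 April 2022; 20 April 2022 is outside that window, so Fenium Isles is on standard time at UTC−07:00.
11:00 local + 7h = 18:00 UTC.

18:00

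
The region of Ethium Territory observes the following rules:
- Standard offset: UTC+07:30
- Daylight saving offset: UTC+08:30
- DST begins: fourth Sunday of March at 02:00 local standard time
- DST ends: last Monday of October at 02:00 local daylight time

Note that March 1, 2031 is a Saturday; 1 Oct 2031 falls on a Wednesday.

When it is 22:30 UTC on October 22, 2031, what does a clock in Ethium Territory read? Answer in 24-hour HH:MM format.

07:00

1 March 2031 is a Saturday, so the first Sunday is March 2 and the fourth is March 23.
1 October 2031 is a Wednesday, so Mondays fall on 6, 13, 20, 27; the last is October 27.
At the standard offset (UTC+07:30), 22:30 UTC + 7h30m = 06:00 Ethium Territory standard time (rolling into the next day, 23 October 2031).
The standard-time date in Ethium Territory, October 23, 2031, falls between 23 March and 27 October, so daylight saving is in effect and Ethium Territory is at UTC+08:30.
22:30 UTC + 8h30m = 07:00 local (rolling into the next day, 23 October 2031).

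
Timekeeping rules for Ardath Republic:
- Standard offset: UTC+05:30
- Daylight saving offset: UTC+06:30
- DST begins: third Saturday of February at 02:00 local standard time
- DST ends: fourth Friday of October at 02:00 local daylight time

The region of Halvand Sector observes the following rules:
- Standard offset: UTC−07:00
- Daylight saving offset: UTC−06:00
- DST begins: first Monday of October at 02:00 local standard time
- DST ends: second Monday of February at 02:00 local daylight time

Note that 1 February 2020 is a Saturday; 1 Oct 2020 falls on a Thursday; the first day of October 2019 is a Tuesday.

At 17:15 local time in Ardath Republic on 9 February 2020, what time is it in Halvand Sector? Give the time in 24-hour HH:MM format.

05:45

1 February 2020 is a Saturday, so the first Saturday is February 1 and the third is February 15.
1 October 2020 is a Thursday, so the first Friday is October 2 and the fourth is October 23.
Daylight saving runs 15 February – 23 October; 9 February 2020 is outside that window, so Ardath Republic is on standard time at UTC+05:30.
17:15 Ardath Republic − 5h30m = 11:45 UTC.
1 October 2019 is a Tuesday, so the first Monday is October 7.
1 February 2020 is a Saturday, so the first Monday is February 3 and the second is February 10.
At the standard offset (UTC−07:00), 11:45 UTC − 7h = 04:45 Halvand Sector standard time.
The standard-time date in Halvand Sector, 9 February 2020, lies within the daylight-saving period (7 October 2019 – 10 February 2020), so Halvand Sector is on daylight time, UTC−06:00.
11:45 UTC − 6h = 05:45 Halvand Sector.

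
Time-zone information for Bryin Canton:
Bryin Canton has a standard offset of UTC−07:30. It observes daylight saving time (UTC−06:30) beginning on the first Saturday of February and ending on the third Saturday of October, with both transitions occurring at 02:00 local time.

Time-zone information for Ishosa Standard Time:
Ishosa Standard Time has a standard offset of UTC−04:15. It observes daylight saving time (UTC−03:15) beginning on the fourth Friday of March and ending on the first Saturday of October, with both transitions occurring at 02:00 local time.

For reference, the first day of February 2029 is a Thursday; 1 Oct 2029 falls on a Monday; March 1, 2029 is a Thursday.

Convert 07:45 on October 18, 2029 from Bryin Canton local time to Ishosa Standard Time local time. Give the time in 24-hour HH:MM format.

1 February 2029 is a Thursday, so the first Saturday is February 3.
1 October 2029 is a Monday, so the first Saturday is October 6 and the third is October 20.
October 18, 2029 falls between 3 February and 20 October, so daylight saving is in effect and Bryin Canton is at UTC−06:30.
07:45 Bryin Canton + 6h30m = 14:15 UTC.
1 March 2029 is a Thursday, so the first Friday is March 2 and the fourth is March 23.
1 October 2029 is a Monday, so the first Saturday is October 6.
At the standard offset (UTC−04:15), 14:15 UTC − 4h15m = 10:00 Ishosa Standard Time standard time.
Daylight saving runs 23 March – 6 October; the standard-time date in Ishosa Standard Time, October 18, 2029, is outside that window, so Ishosa Standard Time is on standard time at UTC−04:15.
14:15 UTC − 4h15m = 10:00 Ishosa Standard Time.

10:00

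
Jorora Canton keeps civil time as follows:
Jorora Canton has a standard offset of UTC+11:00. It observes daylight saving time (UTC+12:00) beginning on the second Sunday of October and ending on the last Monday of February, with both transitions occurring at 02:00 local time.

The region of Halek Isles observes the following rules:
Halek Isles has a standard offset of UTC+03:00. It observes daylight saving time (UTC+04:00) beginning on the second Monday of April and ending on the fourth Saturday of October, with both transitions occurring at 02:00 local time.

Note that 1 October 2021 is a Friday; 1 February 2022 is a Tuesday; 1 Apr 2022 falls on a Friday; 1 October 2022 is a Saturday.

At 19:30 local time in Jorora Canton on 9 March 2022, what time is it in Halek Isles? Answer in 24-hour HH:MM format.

1 October 2021 is a Friday, so the first Sunday is October 3 and the second is October 10.
1 February 2022 is a Tuesday, so Mondays fall on 7, 14, 21, 28; the last is February 28.
9 March 2022 is outside the daylight-saving period (10 October 2021 – 28 February 2022), so Jorora Canton is on standard time, UTC+11:00.
19:30 Jorora Canton − 11h = 08:30 UTC.
1 April 2022 is a Friday, so the first Monday is April 4 and the second is April 11.
1 October 2022 is a Saturday, so the first Saturday is October 1 and the fourth is October 22.
At the standard offset (UTC+03:00), 08:30 UTC + 3h = 11:30 Halek Isles standard time.
Daylight saving runs 11 April – 22 October; the standard-time date in Halek Isles, 9 March 2022, is outside that window, so Halek Isles is on standard time at UTC+03:00.
08:30 UTC + 3h = 11:30 Halek Isles.

11:30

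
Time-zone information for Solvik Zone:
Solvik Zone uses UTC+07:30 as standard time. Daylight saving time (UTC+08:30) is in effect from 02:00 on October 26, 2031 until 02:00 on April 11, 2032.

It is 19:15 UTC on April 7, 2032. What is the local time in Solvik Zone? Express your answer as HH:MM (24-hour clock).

03:45

At the standard offset (UTC+07:30), 19:15 UTC + 7h30m = 02:45 Solvik Zone standard time (rolling into the next day, 8 April 2032).
The standard-time date in Solvik Zone, April 8, 2032, falls between 26 October 2031 and 11 April 2032, so daylight saving is in effect and Solvik Zone is at UTC+08:30.
19:15 UTC + 8h30m = 03:45 local (rolling into the next day, 8 April 2032).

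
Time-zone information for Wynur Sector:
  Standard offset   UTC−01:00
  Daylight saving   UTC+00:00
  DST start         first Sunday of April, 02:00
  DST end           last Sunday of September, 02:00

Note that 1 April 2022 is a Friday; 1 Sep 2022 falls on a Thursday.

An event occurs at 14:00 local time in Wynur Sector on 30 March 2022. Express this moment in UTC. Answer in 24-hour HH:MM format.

1 April 2022 is a Friday, so the first Sunday is April 3.
1 September 2022 is a Thursday, so Sundays fall on 4, 11, 18, 25; the last is September 25.
Daylight saving runs 3 April – 25 September; 30 March 2022 is outside that window, so Wynur Sector is on standard time at UTC−01:00.
14:00 local + 1h = 15:00 UTC.

15:00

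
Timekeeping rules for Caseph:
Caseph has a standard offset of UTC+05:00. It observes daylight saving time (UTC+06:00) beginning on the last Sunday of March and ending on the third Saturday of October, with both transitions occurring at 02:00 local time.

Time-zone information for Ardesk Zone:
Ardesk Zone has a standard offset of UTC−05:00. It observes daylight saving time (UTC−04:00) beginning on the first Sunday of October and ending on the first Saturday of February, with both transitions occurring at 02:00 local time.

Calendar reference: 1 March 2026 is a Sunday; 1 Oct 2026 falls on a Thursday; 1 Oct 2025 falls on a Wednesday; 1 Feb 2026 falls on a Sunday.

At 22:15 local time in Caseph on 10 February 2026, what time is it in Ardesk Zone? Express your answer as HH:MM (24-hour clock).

12:15

1 March 2026 is a Sunday, so Sundays fall on 1, 8, 15, 22, 29; the last is March 29.
1 October 2026 is a Thursday, so the first Saturday is October 3 and the third is October 17.
10 February 2026 does not fall between 29 March and 17 October, so daylight saving is not in effect and Caseph is at UTC+05:00.
22:15 Caseph − 5h = 17:15 UTC.
1 October 2025 is a Wednesday, so the first Sunday is October 5.
1 February 2026 is a Sunday, so the first Saturday is February 7.
At the standard offset (UTC−05:00), 17:15 UTC − 5h = 12:15 Ardesk Zone standard time.
Daylight saving runs 5 October 2025 – 7 February 2026; the standard-time date in Ardesk Zone, 10 February 2026, is outside that window, so Ardesk Zone is on standard time at UTC−05:00.
17:15 UTC − 5h = 12:15 Ardesk Zone.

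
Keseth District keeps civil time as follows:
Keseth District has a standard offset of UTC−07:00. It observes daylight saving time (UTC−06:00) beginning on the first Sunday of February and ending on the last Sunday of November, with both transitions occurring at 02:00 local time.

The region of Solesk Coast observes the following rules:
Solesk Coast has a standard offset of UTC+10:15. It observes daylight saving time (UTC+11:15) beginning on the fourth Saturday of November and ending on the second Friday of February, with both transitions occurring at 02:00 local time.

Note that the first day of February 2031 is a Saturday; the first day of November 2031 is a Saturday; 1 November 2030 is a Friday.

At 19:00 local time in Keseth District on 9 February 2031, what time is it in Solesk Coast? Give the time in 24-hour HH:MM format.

12:15

1 February 2031 is a Saturday, so the first Sunday is February 2.
1 November 2031 is a Saturday, so Sundays fall on 2, 9, 16, 23, 30; the last is November 30.
Daylight saving runs 2 February – 30 November; 9 February 2031 is inside that window, so Keseth District is at UTC−06:00.
19:00 Keseth District + 6h = 01:00 UTC (rolling into the next day, 10 February 2031).
1 November 2030 is a Friday, so the first Saturday is November 2 and the fourth is November 23.
1 February 2031 is a Saturday, so the first Friday is February 7 and the second is February 14.
At the standard offset (UTC+10:15), 01:00 UTC + 10h15m = 11:15 Solesk Coast standard time.
The standard-time date in Solesk Coast, 10 February 2031, lies within the daylight-saving period (23 November 2030 – 14 February 2031), so Solesk Coast is on daylight time, UTC+11:15.
01:00 UTC + 11h15m = 12:15 Solesk Coast.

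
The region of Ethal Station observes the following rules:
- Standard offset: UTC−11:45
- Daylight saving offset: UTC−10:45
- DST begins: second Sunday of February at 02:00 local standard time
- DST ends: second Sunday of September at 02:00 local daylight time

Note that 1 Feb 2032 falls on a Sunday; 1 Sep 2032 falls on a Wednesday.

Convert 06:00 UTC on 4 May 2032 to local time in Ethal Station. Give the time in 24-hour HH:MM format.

19:15

1 February 2032 is a Sunday, so the first Sunday is February 1 and the second is February 8.
1 September 2032 is a Wednesday, so the first Sunday is September 5 and the second is September 12.
At the standard offset (UTC−11:45), 06:00 UTC − 11h45m = 18:15 Ethal Station standard time (rolling into the previous day, 3 May 2032).
Daylight saving runs 8 February – 12 September; the standard-time date in Ethal Station, 3 May 2032, is inside that window, so Ethal Station is at UTC−10:45.
06:00 UTC − 10h45m = 19:15 local (rolling into the previous day, 3 May 2032).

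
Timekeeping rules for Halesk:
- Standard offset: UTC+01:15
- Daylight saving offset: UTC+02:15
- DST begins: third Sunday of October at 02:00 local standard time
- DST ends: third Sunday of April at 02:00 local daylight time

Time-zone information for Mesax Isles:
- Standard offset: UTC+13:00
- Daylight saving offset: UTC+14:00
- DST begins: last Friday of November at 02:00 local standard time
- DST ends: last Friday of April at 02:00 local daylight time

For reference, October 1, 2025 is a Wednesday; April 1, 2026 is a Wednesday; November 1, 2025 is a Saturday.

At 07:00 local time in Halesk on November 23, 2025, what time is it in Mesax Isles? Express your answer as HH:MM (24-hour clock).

17:45

1 October 2025 is a Wednesday, so the first Sunday is October 5 and the third is October 19.
1 April 2026 is a Wednesday, so the first Sunday is April 5 and the third is April 19.
November 23, 2025 lies within the daylight-saving period (19 October 2025 – 19 April 2026), so Halesk is on daylight time, UTC+02:15.
07:00 Halesk − 2h15m = 04:45 UTC.
1 November 2025 is a Saturday, so Fridays fall on 7, 14, 21, 28; the last is November 28.
1 April 2026 is a Wednesday, so Fridays fall on 3, 10, 17, 24; the last is April 24.
At the standard offset (UTC+13:00), 04:45 UTC + 13h = 17:45 Mesax Isles standard time.
The standard-time date in Mesax Isles, November 23, 2025, is outside the daylight-saving period (28 November 2025 – 24 April 2026), so Mesax Isles is on standard time, UTC+13:00.
04:45 UTC + 13h = 17:45 Mesax Isles.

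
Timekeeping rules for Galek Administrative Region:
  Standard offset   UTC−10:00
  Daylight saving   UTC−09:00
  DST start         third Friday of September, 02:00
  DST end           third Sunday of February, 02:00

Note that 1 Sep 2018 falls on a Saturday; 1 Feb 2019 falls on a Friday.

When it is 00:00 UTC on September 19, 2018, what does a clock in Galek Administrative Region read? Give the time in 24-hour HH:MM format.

1 September 2018 is a Saturday, so the first Friday is September 7 and the third is September 21.
1 February 2019 is a Friday, so the first Sunday is February 3 and the third is February 17.
At the standard offset (UTC−10:00), 00:00 UTC − 10h = 14:00 Galek Administrative Region standard time (rolling into the previous day, 18 September 2018).
Daylight saving runs 21 September 2018 – 17 February 2019; the standard-time date in Galek Administrative Region, September 18, 2018, is outside that window, so Galek Administrative Region is on standard time at UTC−10:00.
00:00 UTC − 10h = 14:00 local (rolling into the previous day, 18 September 2018).

14:00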